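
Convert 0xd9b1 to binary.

Expand each hex digit to 4 bits: d=1101 9=1001 b=1011 1=0001.

0b1101100110110001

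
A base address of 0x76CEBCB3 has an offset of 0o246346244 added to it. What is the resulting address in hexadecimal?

0o246346244 = 0x299CCA4 in hexadecimal.
Add column by column in base 16, right to left:
  3+4 = 7
  B+A = 5 carry 1
  C+C+1 = 9 carry 1
  B+C+1 = 8 carry 1
  E+9+1 = 8 carry 1
  C+9+1 = 6 carry 1
  6+2+1 = 9
  7+0 = 7

0x79688957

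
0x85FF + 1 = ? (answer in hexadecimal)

The trailing 2 digits are F (max in base 16), so adding 1 cascades: they roll to 0 and the next digit up increments.

0x8600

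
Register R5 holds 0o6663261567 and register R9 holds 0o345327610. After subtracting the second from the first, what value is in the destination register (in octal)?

Subtract column by column in base 8:
  7-0 → 7
  6-1 → 5
  5-6 → 7 (borrow)
  1-7-1 → 1 (borrow)
  6-2-1 → 3
  2-3 → 7 (borrow)
  3-5-1 → 5 (borrow)
  6-4-1 → 1
  6-3 → 3
  6-0 → 6

0o6315731757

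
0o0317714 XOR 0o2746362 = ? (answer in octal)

0o2451476

XOR each oct digit independently (no carries):
  0^2=2, 3^7=4, 1^4=5, 7^6=1, 7^3=4, 1^6=7, 4^2=6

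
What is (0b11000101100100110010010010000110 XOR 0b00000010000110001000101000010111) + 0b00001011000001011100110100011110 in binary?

0b11010010100100010111101110101111

First 0b11000101100100110010010010000110 XOR 0b00000010000110001000101000010111 = 0b11000111100010111010111010010001.
Add column by column in base 2, right to left:
  1+0 = 1
  0+1 = 1
  0+1 = 1
  0+1 = 1
  1+1 = 0 carry 1
  0+0+1 = 1
  0+0 = 0
  1+0 = 1
  0+1 = 1
  1+0 = 1
  1+1 = 0 carry 1
  1+1+1 = 1 carry 1
  0+0+1 = 1
  1+0 = 1
  0+1 = 1
  1+1 = 0 carry 1
  1+1+1 = 1 carry 1
  1+0+1 = 0 carry 1
  0+1+1 = 0 carry 1
  1+0+1 = 0 carry 1
  0+0+1 = 1
  0+0 = 0
  0+0 = 0
  1+0 = 1
  1+1 = 0 carry 1
  1+1+1 = 1 carry 1
  1+0+1 = 0 carry 1
  0+1+1 = 0 carry 1
  0+0+1 = 1
  0+0 = 0
  1+0 = 1
  1+0 = 1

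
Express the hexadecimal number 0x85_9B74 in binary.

Expand each hex digit to 4 bits: 8=1000 5=0101 9=1001 B=1011 7=0111 4=0100.

0b100001011001101101110100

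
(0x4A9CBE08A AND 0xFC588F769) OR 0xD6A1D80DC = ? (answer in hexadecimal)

0xDEB9DE0DC

0x4A9CBE08A AND 0xFC588F769 = 0x48188E008.
Then OR with 0xD6A1D80DC.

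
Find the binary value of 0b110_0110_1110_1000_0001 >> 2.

Right shift by 2: drop the 2 least-significant bits.

0b11001101110100000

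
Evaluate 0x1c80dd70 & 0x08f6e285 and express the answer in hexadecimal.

0x0880c000

AND each hex digit independently (no carries):
  1&0=0, c&8=8, 8&f=8, 0&6=0, d&e=c, d&2=0, 7&8=0, 0&5=0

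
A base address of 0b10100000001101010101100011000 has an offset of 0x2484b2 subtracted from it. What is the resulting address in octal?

0b10100000001101010101100011000 = 0o2401525430 in octal.
0x2484b2 = 0o11102262 in octal.
Subtract column by column in base 8:
  0-2 → 6 (borrow)
  3-6-1 → 4 (borrow)
  4-2-1 → 1
  5-2 → 3
  2-0 → 2
  5-1 → 4
  1-1 → 0
  0-1 → 7 (borrow)
  4-0-1 → 3
  2-0 → 2

0o2370423146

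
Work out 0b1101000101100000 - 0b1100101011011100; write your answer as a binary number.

0b11010000100

Subtract column by column in base 2:
  0-0 → 0
  0-0 → 0
  0-1 → 1 (borrow)
  0-1-1 → 0 (borrow)
  0-1-1 → 0 (borrow)
  1-0-1 → 0
  1-1 → 0
  0-1 → 1 (borrow)
  1-0-1 → 0
  0-1 → 1 (borrow)
  0-0-1 → 1 (borrow)
  0-1-1 → 0 (borrow)
  1-0-1 → 0
  0-0 → 0
  1-1 → 0
  1-1 → 0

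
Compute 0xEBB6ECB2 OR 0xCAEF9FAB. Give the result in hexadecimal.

0xEBFFFFBB

OR each hex digit independently (no carries):
  E|C=E, B|A=B, B|E=F, 6|F=F, E|9=F, C|F=F, B|A=B, 2|B=B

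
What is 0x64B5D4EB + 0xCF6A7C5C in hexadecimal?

Add column by column in base 16, right to left:
  B+C = 7 carry 1
  E+5+1 = 4 carry 1
  4+C+1 = 1 carry 1
  D+7+1 = 5 carry 1
  5+A+1 = 0 carry 1
  B+6+1 = 2 carry 1
  4+F+1 = 4 carry 1
  6+C+1 = 3 carry 1
  final carry 1

0x134205147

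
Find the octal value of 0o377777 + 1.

0o400000

The trailing 5 digits are 7 (max in base 8), so adding 1 cascades: they roll to 0 and the next digit up increments.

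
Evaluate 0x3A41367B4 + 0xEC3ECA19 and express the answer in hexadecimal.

0x4905231CD

Add column by column in base 16, right to left:
  4+9 = D
  B+1 = C
  7+A = 1 carry 1
  6+C+1 = 3 carry 1
  3+E+1 = 2 carry 1
  1+3+1 = 5
  4+C = 0 carry 1
  A+E+1 = 9 carry 1
  3+0+1 = 4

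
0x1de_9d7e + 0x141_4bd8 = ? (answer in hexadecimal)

0x31fe956

Add column by column in base 16, right to left:
  e+8 = 6 carry 1
  7+d+1 = 5 carry 1
  d+b+1 = 9 carry 1
  9+4+1 = e
  e+1 = f
  d+4 = 1 carry 1
  1+1+1 = 3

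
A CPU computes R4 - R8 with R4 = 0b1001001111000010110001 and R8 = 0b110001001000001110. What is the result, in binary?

0b1000011101111010100011

Subtract column by column in base 2:
  1-0 → 1
  0-1 → 1 (borrow)
  0-1-1 → 0 (borrow)
  0-1-1 → 0 (borrow)
  1-0-1 → 0
  1-0 → 1
  0-0 → 0
  1-0 → 1
  0-0 → 0
  0-1 → 1 (borrow)
  0-0-1 → 1 (borrow)
  0-0-1 → 1 (borrow)
  1-1-1 → 1 (borrow)
  1-0-1 → 0
  1-0 → 1
  1-0 → 1
  0-1 → 1 (borrow)
  0-1-1 → 0 (borrow)
  1-0-1 → 0
  0-0 → 0
  0-0 → 0
  1-0 → 1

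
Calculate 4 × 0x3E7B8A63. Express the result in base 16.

0xF9EE298C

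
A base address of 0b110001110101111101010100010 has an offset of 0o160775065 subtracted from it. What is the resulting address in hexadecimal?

0b110001110101111101010100010 = 0x63AFAA2 in hexadecimal.
0o160775065 = 0x1C3FA35 in hexadecimal.
Subtract column by column in base 16:
  2-5 → D (borrow)
  A-3-1 → 6
  A-A → 0
  F-F → 0
  A-3 → 7
  3-C → 7 (borrow)
  6-1-1 → 4

0x477006D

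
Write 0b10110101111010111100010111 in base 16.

0x2d7af17

Group the bits into nibbles: 0010 1101 0111 1010 1111 0001 0111 → 2d7af17.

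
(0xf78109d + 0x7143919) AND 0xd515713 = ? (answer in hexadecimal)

0x4004112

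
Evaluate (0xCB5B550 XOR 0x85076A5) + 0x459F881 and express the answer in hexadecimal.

First 0xCB5B550 XOR 0x85076A5 = 0x4E5C3F5.
Add column by column in base 16, right to left:
  5+1 = 6
  F+8 = 7 carry 1
  3+8+1 = C
  C+F = B carry 1
  5+9+1 = F
  E+5 = 3 carry 1
  4+4+1 = 9

0x93FBC76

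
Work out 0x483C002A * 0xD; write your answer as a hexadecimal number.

Multiply each base-16 digit by 13, carrying:
  A×13 = 130 → write 2 carry 8
  2×13+8 = 34 → write 2 carry 2
  0×13+2 = 2 → write 2
  0×13 = 0 → write 0
  C×13 = 156 → write C carry 9
  3×13+9 = 48 → write 0 carry 3
  8×13+3 = 107 → write B carry 6
  4×13+6 = 58 → write A carry 3
  remaining carry: 3

0x3AB0C0222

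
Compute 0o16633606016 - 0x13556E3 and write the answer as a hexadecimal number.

0o16633606016 = 0x766F0C0E in hexadecimal.
Subtract column by column in base 16:
  E-3 → B
  0-E → 2 (borrow)
  C-6-1 → 5
  0-5 → B (borrow)
  F-5-1 → 9
  6-3 → 3
  6-1 → 5
  7-0 → 7

0x7539B52B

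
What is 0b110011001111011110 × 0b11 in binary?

Multiply each base-2 digit by 3, carrying:
  0×3 = 0 → write 0
  1×3 = 3 → write 1 carry 1
  1×3+1 = 4 → write 0 carry 2
  1×3+2 = 5 → write 1 carry 2
  1×3+2 = 5 → write 1 carry 2
  0×3+2 = 2 → write 0 carry 1
  1×3+1 = 4 → write 0 carry 2
  1×3+2 = 5 → write 1 carry 2
  1×3+2 = 5 → write 1 carry 2
  1×3+2 = 5 → write 1 carry 2
  0×3+2 = 2 → write 0 carry 1
  0×3+1 = 1 → write 1
  1×3 = 3 → write 1 carry 1
  1×3+1 = 4 → write 0 carry 2
  0×3+2 = 2 → write 0 carry 1
  0×3+1 = 1 → write 1
  1×3 = 3 → write 1 carry 1
  1×3+1 = 4 → write 0 carry 2
  remaining carry: 10

0b10011001101110011010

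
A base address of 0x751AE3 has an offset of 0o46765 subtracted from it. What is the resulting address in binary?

0x751AE3 = 0b11101010001101011100011 in binary.
0o46765 = 0b100110111110101 in binary.
Subtract column by column in base 2:
  1-1 → 0
  1-0 → 1
  0-1 → 1 (borrow)
  0-0-1 → 1 (borrow)
  0-1-1 → 0 (borrow)
  1-1-1 → 1 (borrow)
  1-1-1 → 1 (borrow)
  1-1-1 → 1 (borrow)
  0-1-1 → 0 (borrow)
  1-0-1 → 0
  0-1 → 1 (borrow)
  1-1-1 → 1 (borrow)
  1-0-1 → 0
  0-0 → 0
  0-1 → 1 (borrow)
  0-0-1 → 1 (borrow)
  1-0-1 → 0
  0-0 → 0
  1-0 → 1
  0-0 → 0
  1-0 → 1
  1-0 → 1
  1-0 → 1

0b11101001100110011101110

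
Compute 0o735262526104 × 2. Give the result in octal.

0o1672545254210

Multiply each base-8 digit by 2, carrying:
  4×2 = 8 → write 0 carry 1
  0×2+1 = 1 → write 1
  1×2 = 2 → write 2
  6×2 = 12 → write 4 carry 1
  2×2+1 = 5 → write 5
  5×2 = 10 → write 2 carry 1
  2×2+1 = 5 → write 5
  6×2 = 12 → write 4 carry 1
  2×2+1 = 5 → write 5
  5×2 = 10 → write 2 carry 1
  3×2+1 = 7 → write 7
  7×2 = 14 → write 6 carry 1
  remaining carry: 1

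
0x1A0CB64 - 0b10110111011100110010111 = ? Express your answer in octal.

0o121210715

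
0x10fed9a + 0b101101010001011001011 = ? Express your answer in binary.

0x10fed9a = 0b1000011111110110110011010 in binary.
Add column by column in base 2, right to left:
  0+1 = 1
  1+1 = 0 carry 1
  0+0+1 = 1
  1+1 = 0 carry 1
  1+0+1 = 0 carry 1
  0+0+1 = 1
  0+1 = 1
  1+1 = 0 carry 1
  1+0+1 = 0 carry 1
  0+1+1 = 0 carry 1
  1+0+1 = 0 carry 1
  1+0+1 = 0 carry 1
  0+0+1 = 1
  1+1 = 0 carry 1
  1+0+1 = 0 carry 1
  1+1+1 = 1 carry 1
  1+0+1 = 0 carry 1
  1+1+1 = 1 carry 1
  1+1+1 = 1 carry 1
  1+0+1 = 0 carry 1
  0+1+1 = 0 carry 1
  0+0+1 = 1
  0+0 = 0
  0+0 = 0
  1+0 = 1

0b1001001101001000001100101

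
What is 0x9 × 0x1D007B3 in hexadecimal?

Multiply each base-16 digit by 9, carrying:
  3×9 = 27 → write B carry 1
  B×9+1 = 100 → write 4 carry 6
  7×9+6 = 69 → write 5 carry 4
  0×9+4 = 4 → write 4
  0×9 = 0 → write 0
  D×9 = 117 → write 5 carry 7
  1×9+7 = 16 → write 0 carry 1
  remaining carry: 1

0x1050454B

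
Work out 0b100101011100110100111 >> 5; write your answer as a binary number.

0b1001010111001101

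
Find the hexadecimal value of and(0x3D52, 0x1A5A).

0x1852

AND each hex digit independently (no carries):
  3&1=1, D&A=8, 5&5=5, 2&A=2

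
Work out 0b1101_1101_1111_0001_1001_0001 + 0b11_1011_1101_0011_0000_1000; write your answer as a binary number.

Add column by column in base 2, right to left:
  1+0 = 1
  0+0 = 0
  0+0 = 0
  0+1 = 1
  1+0 = 1
  0+0 = 0
  0+0 = 0
  1+0 = 1
  1+1 = 0 carry 1
  0+1+1 = 0 carry 1
  0+0+1 = 1
  0+0 = 0
  1+1 = 0 carry 1
  1+0+1 = 0 carry 1
  1+1+1 = 1 carry 1
  1+1+1 = 1 carry 1
  1+1+1 = 1 carry 1
  0+1+1 = 0 carry 1
  1+0+1 = 0 carry 1
  1+1+1 = 1 carry 1
  1+1+1 = 1 carry 1
  0+1+1 = 0 carry 1
  1+0+1 = 0 carry 1
  1+0+1 = 0 carry 1
  final carry 1

0b1000110011100010010011001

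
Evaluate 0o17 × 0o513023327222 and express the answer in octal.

Multiply each base-8 digit by 15, carrying:
  2×15 = 30 → write 6 carry 3
  2×15+3 = 33 → write 1 carry 4
  2×15+4 = 34 → write 2 carry 4
  7×15+4 = 109 → write 5 carry 13
  2×15+13 = 43 → write 3 carry 5
  3×15+5 = 50 → write 2 carry 6
  3×15+6 = 51 → write 3 carry 6
  2×15+6 = 36 → write 4 carry 4
  0×15+4 = 4 → write 4
  3×15 = 45 → write 5 carry 5
  1×15+5 = 20 → write 4 carry 2
  5×15+2 = 77 → write 5 carry 9
  remaining carry: 11

0o11545443235216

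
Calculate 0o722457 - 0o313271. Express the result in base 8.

0o407166

Subtract column by column in base 8:
  7-1 → 6
  5-7 → 6 (borrow)
  4-2-1 → 1
  2-3 → 7 (borrow)
  2-1-1 → 0
  7-3 → 4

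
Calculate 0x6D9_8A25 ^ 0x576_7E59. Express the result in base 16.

0x3AFF47C

XOR each hex digit independently (no carries):
  6^5=3, D^7=A, 9^6=F, 8^7=F, A^E=4, 2^5=7, 5^9=C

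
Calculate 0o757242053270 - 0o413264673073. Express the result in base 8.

Subtract column by column in base 8:
  0-3 → 5 (borrow)
  7-7-1 → 7 (borrow)
  2-0-1 → 1
  3-3 → 0
  5-7 → 6 (borrow)
  0-6-1 → 1 (borrow)
  2-4-1 → 5 (borrow)
  4-6-1 → 5 (borrow)
  2-2-1 → 7 (borrow)
  7-3-1 → 3
  5-1 → 4
  7-4 → 3

0o343755160175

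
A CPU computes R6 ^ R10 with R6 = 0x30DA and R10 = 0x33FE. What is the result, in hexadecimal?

0x0324

XOR each hex digit independently (no carries):
  3^3=0, 0^3=3, D^F=2, A^E=4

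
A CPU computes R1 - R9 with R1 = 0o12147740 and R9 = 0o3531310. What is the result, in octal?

Subtract column by column in base 8:
  0-0 → 0
  4-1 → 3
  7-3 → 4
  7-1 → 6
  4-3 → 1
  1-5 → 4 (borrow)
  2-3-1 → 6 (borrow)
  1-0-1 → 0

0o6416430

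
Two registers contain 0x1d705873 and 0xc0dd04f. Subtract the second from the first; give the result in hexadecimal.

0x11628824

Subtract column by column in base 16:
  3-f → 4 (borrow)
  7-4-1 → 2
  8-0 → 8
  5-d → 8 (borrow)
  0-d-1 → 2 (borrow)
  7-0-1 → 6
  d-c → 1
  1-0 → 1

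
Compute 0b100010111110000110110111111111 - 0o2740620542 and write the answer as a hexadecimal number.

0xB754C9D

0b100010111110000110110111111111 = 0x22F86DFF in hexadecimal.
0o2740620542 = 0x17832162 in hexadecimal.
Subtract column by column in base 16:
  F-2 → D
  F-6 → 9
  D-1 → C
  6-2 → 4
  8-3 → 5
  F-8 → 7
  2-7 → B (borrow)
  2-1-1 → 0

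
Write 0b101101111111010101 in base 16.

0x2dfd5

Group the bits into nibbles: 0010 1101 1111 1101 0101 → 2dfd5.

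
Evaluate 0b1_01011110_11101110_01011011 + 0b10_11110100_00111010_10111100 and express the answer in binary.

0b100010100110010100100010111

Add column by column in base 2, right to left:
  1+0 = 1
  1+0 = 1
  0+1 = 1
  1+1 = 0 carry 1
  1+1+1 = 1 carry 1
  0+1+1 = 0 carry 1
  1+0+1 = 0 carry 1
  0+1+1 = 0 carry 1
  0+0+1 = 1
  1+1 = 0 carry 1
  1+0+1 = 0 carry 1
  1+1+1 = 1 carry 1
  0+1+1 = 0 carry 1
  1+1+1 = 1 carry 1
  1+0+1 = 0 carry 1
  1+0+1 = 0 carry 1
  0+0+1 = 1
  1+0 = 1
  1+1 = 0 carry 1
  1+0+1 = 0 carry 1
  1+1+1 = 1 carry 1
  0+1+1 = 0 carry 1
  1+1+1 = 1 carry 1
  0+1+1 = 0 carry 1
  1+0+1 = 0 carry 1
  0+1+1 = 0 carry 1
  final carry 1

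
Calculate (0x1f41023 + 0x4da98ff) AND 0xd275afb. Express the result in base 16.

0x4060822

Add column by column in base 16, right to left:
  3+f = 2 carry 1
  2+f+1 = 2 carry 1
  0+8+1 = 9
  1+9 = a
  4+a = e
  f+d = c carry 1
  1+4+1 = 6
Sum = 0x6cea922; now AND with 0xd275afb:
  6&d=4, c&2=0, e&7=6, a&5=0, 9&a=8, 2&f=2, 2&b=2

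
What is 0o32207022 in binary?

Each octal digit is 3 bits: 3=011 2=010 2=010 0=000 7=111 0=000 2=010 2=010.

0b11010010000111000010010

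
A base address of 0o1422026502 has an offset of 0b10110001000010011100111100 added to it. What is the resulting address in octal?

0o1703052176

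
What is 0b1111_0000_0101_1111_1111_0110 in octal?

0o74057766

Group the bits in threes: 111 100 000 101 111 111 110 110 → 74057766.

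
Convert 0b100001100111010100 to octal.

0o414724

Group the bits in threes: 100 001 100 111 010 100 → 414724.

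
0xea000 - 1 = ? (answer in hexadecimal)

The trailing 3 digits are 0, so subtracting 1 borrows through: they become F and the next digit up decrements.

0xe9fff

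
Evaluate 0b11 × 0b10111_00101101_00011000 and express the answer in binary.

0b10001011000011101001000

Multiply each base-2 digit by 3, carrying:
  0×3 = 0 → write 0
  0×3 = 0 → write 0
  0×3 = 0 → write 0
  1×3 = 3 → write 1 carry 1
  1×3+1 = 4 → write 0 carry 2
  0×3+2 = 2 → write 0 carry 1
  0×3+1 = 1 → write 1
  0×3 = 0 → write 0
  1×3 = 3 → write 1 carry 1
  0×3+1 = 1 → write 1
  1×3 = 3 → write 1 carry 1
  1×3+1 = 4 → write 0 carry 2
  0×3+2 = 2 → write 0 carry 1
  1×3+1 = 4 → write 0 carry 2
  0×3+2 = 2 → write 0 carry 1
  0×3+1 = 1 → write 1
  1×3 = 3 → write 1 carry 1
  1×3+1 = 4 → write 0 carry 2
  1×3+2 = 5 → write 1 carry 2
  0×3+2 = 2 → write 0 carry 1
  1×3+1 = 4 → write 0 carry 2
  remaining carry: 10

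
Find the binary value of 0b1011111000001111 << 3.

0b1011111000001111000

Left shift by 3: append 3 zero bits.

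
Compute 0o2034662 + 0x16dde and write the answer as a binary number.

0b10011010011110010000

0o2034662 = 0b10000011100110110010 in binary.
0x16dde = 0b10110110111011110 in binary.
Add column by column in base 2, right to left:
  0+0 = 0
  1+1 = 0 carry 1
  0+1+1 = 0 carry 1
  0+1+1 = 0 carry 1
  1+1+1 = 1 carry 1
  1+0+1 = 0 carry 1
  0+1+1 = 0 carry 1
  1+1+1 = 1 carry 1
  1+1+1 = 1 carry 1
  0+0+1 = 1
  0+1 = 1
  1+1 = 0 carry 1
  1+0+1 = 0 carry 1
  1+1+1 = 1 carry 1
  0+1+1 = 0 carry 1
  0+0+1 = 1
  0+1 = 1
  0+0 = 0
  0+0 = 0
  1+0 = 1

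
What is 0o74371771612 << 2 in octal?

0o361747747050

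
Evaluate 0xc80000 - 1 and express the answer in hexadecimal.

0xc7ffff

The trailing 4 digits are 0, so subtracting 1 borrows through: they become F and the next digit up decrements.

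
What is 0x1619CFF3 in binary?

0b10110000110011100111111110011

Expand each hex digit to 4 bits: 1=0001 6=0110 1=0001 9=1001 C=1100 F=1111 F=1111 3=0011.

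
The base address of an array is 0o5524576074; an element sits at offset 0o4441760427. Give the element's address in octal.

Add column by column in base 8, right to left:
  4+7 = 3 carry 1
  7+2+1 = 2 carry 1
  0+4+1 = 5
  6+0 = 6
  7+6 = 5 carry 1
  5+7+1 = 5 carry 1
  4+1+1 = 6
  2+4 = 6
  5+4 = 1 carry 1
  5+4+1 = 2 carry 1
  final carry 1

0o12166556523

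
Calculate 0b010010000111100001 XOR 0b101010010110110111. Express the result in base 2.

XOR bit by bit (1 where the bits differ):
  010010000111100001
^ 101010010110110111
= 111000010001010110

0b111000010001010110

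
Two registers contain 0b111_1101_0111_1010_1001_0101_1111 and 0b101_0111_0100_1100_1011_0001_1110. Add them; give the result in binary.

Add column by column in base 2, right to left:
  1+0 = 1
  1+1 = 0 carry 1
  1+1+1 = 1 carry 1
  1+1+1 = 1 carry 1
  1+1+1 = 1 carry 1
  0+0+1 = 1
  1+0 = 1
  0+0 = 0
  1+1 = 0 carry 1
  0+1+1 = 0 carry 1
  0+0+1 = 1
  1+1 = 0 carry 1
  0+0+1 = 1
  1+0 = 1
  0+1 = 1
  1+1 = 0 carry 1
  1+0+1 = 0 carry 1
  1+0+1 = 0 carry 1
  1+1+1 = 1 carry 1
  0+0+1 = 1
  1+1 = 0 carry 1
  0+1+1 = 0 carry 1
  1+1+1 = 1 carry 1
  1+0+1 = 0 carry 1
  1+1+1 = 1 carry 1
  1+0+1 = 0 carry 1
  1+1+1 = 1 carry 1
  final carry 1

0b1101010011000111010001111101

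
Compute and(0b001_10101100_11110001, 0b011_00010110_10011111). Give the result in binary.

AND bit by bit (1 only where both bits are 1):
  0011010110011110001
& 0110001011010011111
= 0010000010010010001

0b0010000010010010001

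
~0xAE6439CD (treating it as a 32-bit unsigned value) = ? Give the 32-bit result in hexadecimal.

Each hex digit d becomes F−d:
  A→5, E→1, 6→9, 4→B, 3→C, 9→6, C→3, D→2

0x519BC632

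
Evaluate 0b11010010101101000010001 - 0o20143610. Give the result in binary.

0b1010001001001010001001

0o20143610 = 0b10000001100011110001000 in binary.
Subtract column by column in base 2:
  1-0 → 1
  0-0 → 0
  0-0 → 0
  0-1 → 1 (borrow)
  1-0-1 → 0
  0-0 → 0
  0-0 → 0
  0-1 → 1 (borrow)
  0-1-1 → 0 (borrow)
  1-1-1 → 1 (borrow)
  0-1-1 → 0 (borrow)
  1-0-1 → 0
  1-0 → 1
  0-0 → 0
  1-1 → 0
  0-1 → 1 (borrow)
  1-0-1 → 0
  0-0 → 0
  0-0 → 0
  1-0 → 1
  0-0 → 0
  1-0 → 1
  1-1 → 0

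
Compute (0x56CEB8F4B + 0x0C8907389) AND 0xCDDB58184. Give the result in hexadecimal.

Add column by column in base 16, right to left:
  B+9 = 4 carry 1
  4+8+1 = D
  F+3 = 2 carry 1
  8+7+1 = 0 carry 1
  B+0+1 = C
  E+9 = 7 carry 1
  C+8+1 = 5 carry 1
  6+C+1 = 3 carry 1
  5+0+1 = 6
Sum = 0x6357C02D4; now AND with 0xCDDB58184:
  6&C=4, 3&D=1, 5&D=5, 7&B=3, C&5=4, 0&8=0, 2&1=0, D&8=8, 4&4=4

0x415340084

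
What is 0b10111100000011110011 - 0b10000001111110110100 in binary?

0b111010000100111111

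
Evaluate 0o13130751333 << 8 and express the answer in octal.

8 bits is not a whole number of base-8 digits; in binary: 1011001011000111101001011011011 << 8 = 101100101100011110100101101101100000000.

0o5454364555400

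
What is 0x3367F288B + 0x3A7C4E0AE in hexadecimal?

0x6DE440939

Add column by column in base 16, right to left:
  B+E = 9 carry 1
  8+A+1 = 3 carry 1
  8+0+1 = 9
  2+E = 0 carry 1
  F+4+1 = 4 carry 1
  7+C+1 = 4 carry 1
  6+7+1 = E
  3+A = D
  3+3 = 6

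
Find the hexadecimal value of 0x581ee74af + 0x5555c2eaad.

0x5ad7b15f5c

Add column by column in base 16, right to left:
  f+d = c carry 1
  a+a+1 = 5 carry 1
  4+a+1 = f
  7+e = 5 carry 1
  e+2+1 = 1 carry 1
  e+c+1 = b carry 1
  1+5+1 = 7
  8+5 = d
  5+5 = a
  0+5 = 5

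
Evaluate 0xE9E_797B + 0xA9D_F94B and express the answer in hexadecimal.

0x193C72C6

Add column by column in base 16, right to left:
  B+B = 6 carry 1
  7+4+1 = C
  9+9 = 2 carry 1
  7+F+1 = 7 carry 1
  E+D+1 = C carry 1
  9+9+1 = 3 carry 1
  E+A+1 = 9 carry 1
  final carry 1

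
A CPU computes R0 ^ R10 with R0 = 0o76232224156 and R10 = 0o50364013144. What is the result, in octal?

XOR each oct digit independently (no carries):
  7^5=2, 6^0=6, 2^3=1, 3^6=5, 2^4=6, 2^0=2, 2^1=3, 4^3=7, 1^1=0, 5^4=1, 6^4=2

0o26156237012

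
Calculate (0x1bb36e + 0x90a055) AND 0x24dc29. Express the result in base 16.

0x245001

Add column by column in base 16, right to left:
  e+5 = 3 carry 1
  6+5+1 = c
  3+0 = 3
  b+a = 5 carry 1
  b+0+1 = c
  1+9 = a
Sum = 0xac53c3; now AND with 0x24dc29:
  a&2=2, c&4=4, 5&d=5, 3&c=0, c&2=0, 3&9=1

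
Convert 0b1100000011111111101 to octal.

Group the bits in threes: 001 100 000 011 111 111 101 → 1403775.

0o1403775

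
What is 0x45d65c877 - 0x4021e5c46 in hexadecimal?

0x5b476c31

Subtract column by column in base 16:
  7-6 → 1
  7-4 → 3
  8-c → c (borrow)
  c-5-1 → 6
  5-e → 7 (borrow)
  6-1-1 → 4
  d-2 → b
  5-0 → 5
  4-4 → 0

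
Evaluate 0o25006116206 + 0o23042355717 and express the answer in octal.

Add column by column in base 8, right to left:
  6+7 = 5 carry 1
  0+1+1 = 2
  2+7 = 1 carry 1
  6+5+1 = 4 carry 1
  1+5+1 = 7
  1+3 = 4
  6+2 = 0 carry 1
  0+4+1 = 5
  0+0 = 0
  5+3 = 0 carry 1
  2+2+1 = 5

0o50050474125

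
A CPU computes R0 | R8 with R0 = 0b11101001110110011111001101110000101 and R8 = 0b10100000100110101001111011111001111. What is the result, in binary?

OR bit by bit (1 where either bit is 1):
  11101001110110011111001101110000101
| 10100000100110101001111011111001111
= 11101001110110111111111111111001111

0b11101001110110111111111111111001111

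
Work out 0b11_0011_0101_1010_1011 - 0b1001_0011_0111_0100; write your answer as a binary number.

Subtract column by column in base 2:
  1-0 → 1
  1-0 → 1
  0-1 → 1 (borrow)
  1-0-1 → 0
  0-1 → 1 (borrow)
  1-1-1 → 1 (borrow)
  0-1-1 → 0 (borrow)
  1-0-1 → 0
  1-1 → 0
  0-1 → 1 (borrow)
  1-0-1 → 0
  0-0 → 0
  1-1 → 0
  1-0 → 1
  0-0 → 0
  0-1 → 1 (borrow)
  1-0-1 → 0
  1-0 → 1

0b101010001000110111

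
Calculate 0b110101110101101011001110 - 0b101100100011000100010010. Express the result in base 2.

0b1001010010100110111100

Subtract column by column in base 2:
  0-0 → 0
  1-1 → 0
  1-0 → 1
  1-0 → 1
  0-1 → 1 (borrow)
  0-0-1 → 1 (borrow)
  1-0-1 → 0
  1-0 → 1
  0-1 → 1 (borrow)
  1-0-1 → 0
  0-0 → 0
  1-0 → 1
  1-1 → 0
  0-1 → 1 (borrow)
  1-0-1 → 0
  0-0 → 0
  1-0 → 1
  1-1 → 0
  1-0 → 1
  0-0 → 0
  1-1 → 0
  0-1 → 1 (borrow)
  1-0-1 → 0
  1-1 → 0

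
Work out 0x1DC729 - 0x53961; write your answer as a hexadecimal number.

0x188DC8

Subtract column by column in base 16:
  9-1 → 8
  2-6 → C (borrow)
  7-9-1 → D (borrow)
  C-3-1 → 8
  D-5 → 8
  1-0 → 1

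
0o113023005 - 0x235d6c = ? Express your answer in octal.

0x235d6c = 0o10656554 in octal.
Subtract column by column in base 8:
  5-4 → 1
  0-5 → 3 (borrow)
  0-5-1 → 2 (borrow)
  3-6-1 → 4 (borrow)
  2-5-1 → 4 (borrow)
  0-6-1 → 1 (borrow)
  3-0-1 → 2
  1-1 → 0
  1-0 → 1

0o102144231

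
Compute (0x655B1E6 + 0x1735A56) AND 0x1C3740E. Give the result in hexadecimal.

Add column by column in base 16, right to left:
  6+6 = C
  E+5 = 3 carry 1
  1+A+1 = C
  B+5 = 0 carry 1
  5+3+1 = 9
  5+7 = C
  6+1 = 7
Sum = 0x7C90C3C; now AND with 0x1C3740E:
  7&1=1, C&C=C, 9&3=1, 0&7=0, C&4=4, 3&0=0, C&E=C

0x1C1040C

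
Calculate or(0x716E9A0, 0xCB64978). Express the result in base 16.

0xFB6E9F8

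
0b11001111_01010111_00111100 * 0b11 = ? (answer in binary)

0b10011011100000010110110100

Multiply each base-2 digit by 3, carrying:
  0×3 = 0 → write 0
  0×3 = 0 → write 0
  1×3 = 3 → write 1 carry 1
  1×3+1 = 4 → write 0 carry 2
  1×3+2 = 5 → write 1 carry 2
  1×3+2 = 5 → write 1 carry 2
  0×3+2 = 2 → write 0 carry 1
  0×3+1 = 1 → write 1
  1×3 = 3 → write 1 carry 1
  1×3+1 = 4 → write 0 carry 2
  1×3+2 = 5 → write 1 carry 2
  0×3+2 = 2 → write 0 carry 1
  1×3+1 = 4 → write 0 carry 2
  0×3+2 = 2 → write 0 carry 1
  1×3+1 = 4 → write 0 carry 2
  0×3+2 = 2 → write 0 carry 1
  1×3+1 = 4 → write 0 carry 2
  1×3+2 = 5 → write 1 carry 2
  1×3+2 = 5 → write 1 carry 2
  1×3+2 = 5 → write 1 carry 2
  0×3+2 = 2 → write 0 carry 1
  0×3+1 = 1 → write 1
  1×3 = 3 → write 1 carry 1
  1×3+1 = 4 → write 0 carry 2
  remaining carry: 10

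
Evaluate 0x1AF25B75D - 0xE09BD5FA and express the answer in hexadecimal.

0xCE89E163

Subtract column by column in base 16:
  D-A → 3
  5-F → 6 (borrow)
  7-5-1 → 1
  B-D → E (borrow)
  5-B-1 → 9 (borrow)
  2-9-1 → 8 (borrow)
  F-0-1 → E
  A-E → C (borrow)
  1-0-1 → 0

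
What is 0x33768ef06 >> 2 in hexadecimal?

0xcdda3bc1

2 bits is not a whole number of base-16 digits; in binary: 1100110111011010001110111100000110 >> 2 = 11001101110110100011101111000001.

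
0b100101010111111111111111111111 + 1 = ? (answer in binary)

0b100101011000000000000000000000

The trailing 21 digits are 1 (max in base 2), so adding 1 cascades: they roll to 0 and the next digit up increments.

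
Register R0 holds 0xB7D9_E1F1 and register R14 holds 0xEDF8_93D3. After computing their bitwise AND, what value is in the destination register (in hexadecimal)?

AND each hex digit independently (no carries):
  B&E=A, 7&D=5, D&F=D, 9&8=8, E&9=8, 1&3=1, F&D=D, 1&3=1

0xA5D881D1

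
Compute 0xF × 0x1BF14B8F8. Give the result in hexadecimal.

0x1A3236D688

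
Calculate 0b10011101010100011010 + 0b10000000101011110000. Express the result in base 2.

0b100011110000000001010

Add column by column in base 2, right to left:
  0+0 = 0
  1+0 = 1
  0+0 = 0
  1+0 = 1
  1+1 = 0 carry 1
  0+1+1 = 0 carry 1
  0+1+1 = 0 carry 1
  0+1+1 = 0 carry 1
  1+0+1 = 0 carry 1
  0+1+1 = 0 carry 1
  1+0+1 = 0 carry 1
  0+1+1 = 0 carry 1
  1+0+1 = 0 carry 1
  0+0+1 = 1
  1+0 = 1
  1+0 = 1
  1+0 = 1
  0+0 = 0
  0+0 = 0
  1+1 = 0 carry 1
  final carry 1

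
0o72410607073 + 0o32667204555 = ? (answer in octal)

Add column by column in base 8, right to left:
  3+5 = 0 carry 1
  7+5+1 = 5 carry 1
  0+5+1 = 6
  7+4 = 3 carry 1
  0+0+1 = 1
  6+2 = 0 carry 1
  0+7+1 = 0 carry 1
  1+6+1 = 0 carry 1
  4+6+1 = 3 carry 1
  2+2+1 = 5
  7+3 = 2 carry 1
  final carry 1

0o125300013650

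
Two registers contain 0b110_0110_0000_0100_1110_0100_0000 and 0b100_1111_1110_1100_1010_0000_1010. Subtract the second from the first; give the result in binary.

Subtract column by column in base 2:
  0-0 → 0
  0-1 → 1 (borrow)
  0-0-1 → 1 (borrow)
  0-1-1 → 0 (borrow)
  0-0-1 → 1 (borrow)
  0-0-1 → 1 (borrow)
  1-0-1 → 0
  0-0 → 0
  0-0 → 0
  1-1 → 0
  1-0 → 1
  1-1 → 0
  0-0 → 0
  0-0 → 0
  1-1 → 0
  0-1 → 1 (borrow)
  0-0-1 → 1 (borrow)
  0-1-1 → 0 (borrow)
  0-1-1 → 0 (borrow)
  0-1-1 → 0 (borrow)
  0-1-1 → 0 (borrow)
  1-1-1 → 1 (borrow)
  1-1-1 → 1 (borrow)
  0-1-1 → 0 (borrow)
  0-0-1 → 1 (borrow)
  1-0-1 → 0
  1-1 → 0

0b1011000011000010000110110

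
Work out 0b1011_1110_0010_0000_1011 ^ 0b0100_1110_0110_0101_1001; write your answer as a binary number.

0b11110000010001010010

XOR bit by bit (1 where the bits differ):
  10111110001000001011
^ 01001110011001011001
= 11110000010001010010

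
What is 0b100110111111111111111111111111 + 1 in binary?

0b100111000000000000000000000000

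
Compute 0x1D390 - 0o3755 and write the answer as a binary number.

0x1D390 = 0b11101001110010000 in binary.
0o3755 = 0b11111101101 in binary.
Subtract column by column in base 2:
  0-1 → 1 (borrow)
  0-0-1 → 1 (borrow)
  0-1-1 → 0 (borrow)
  0-1-1 → 0 (borrow)
  1-0-1 → 0
  0-1 → 1 (borrow)
  0-1-1 → 0 (borrow)
  1-1-1 → 1 (borrow)
  1-1-1 → 1 (borrow)
  1-1-1 → 1 (borrow)
  0-1-1 → 0 (borrow)
  0-0-1 → 1 (borrow)
  1-0-1 → 0
  0-0 → 0
  1-0 → 1
  1-0 → 1
  1-0 → 1

0b11100101110100011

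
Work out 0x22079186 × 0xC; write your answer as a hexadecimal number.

0x1985AD248

Multiply each base-16 digit by 12, carrying:
  6×12 = 72 → write 8 carry 4
  8×12+4 = 100 → write 4 carry 6
  1×12+6 = 18 → write 2 carry 1
  9×12+1 = 109 → write D carry 6
  7×12+6 = 90 → write A carry 5
  0×12+5 = 5 → write 5
  2×12 = 24 → write 8 carry 1
  2×12+1 = 25 → write 9 carry 1
  remaining carry: 1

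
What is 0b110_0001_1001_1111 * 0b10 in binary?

0b1100001100111110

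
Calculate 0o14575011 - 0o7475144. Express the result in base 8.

Subtract column by column in base 8:
  1-4 → 5 (borrow)
  1-4-1 → 4 (borrow)
  0-1-1 → 6 (borrow)
  5-5-1 → 7 (borrow)
  7-7-1 → 7 (borrow)
  5-4-1 → 0
  4-7 → 5 (borrow)
  1-0-1 → 0

0o5077645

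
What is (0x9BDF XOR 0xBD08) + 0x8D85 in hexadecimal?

First 0x9BDF XOR 0xBD08 = 0x26D7.
Add column by column in base 16, right to left:
  7+5 = C
  D+8 = 5 carry 1
  6+D+1 = 4 carry 1
  2+8+1 = B

0xB45C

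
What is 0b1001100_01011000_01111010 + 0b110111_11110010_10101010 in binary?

0b100001000100101100100100

Add column by column in base 2, right to left:
  0+0 = 0
  1+1 = 0 carry 1
  0+0+1 = 1
  1+1 = 0 carry 1
  1+0+1 = 0 carry 1
  1+1+1 = 1 carry 1
  1+0+1 = 0 carry 1
  0+1+1 = 0 carry 1
  0+0+1 = 1
  0+1 = 1
  0+0 = 0
  1+0 = 1
  1+1 = 0 carry 1
  0+1+1 = 0 carry 1
  1+1+1 = 1 carry 1
  0+1+1 = 0 carry 1
  0+1+1 = 0 carry 1
  0+1+1 = 0 carry 1
  1+1+1 = 1 carry 1
  1+0+1 = 0 carry 1
  0+1+1 = 0 carry 1
  0+1+1 = 0 carry 1
  1+0+1 = 0 carry 1
  final carry 1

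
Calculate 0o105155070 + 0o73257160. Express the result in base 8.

Add column by column in base 8, right to left:
  0+0 = 0
  7+6 = 5 carry 1
  0+1+1 = 2
  5+7 = 4 carry 1
  5+5+1 = 3 carry 1
  1+2+1 = 4
  5+3 = 0 carry 1
  0+7+1 = 0 carry 1
  1+0+1 = 2

0o200434250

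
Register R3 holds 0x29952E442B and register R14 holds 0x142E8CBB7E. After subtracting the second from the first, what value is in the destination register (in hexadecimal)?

0x1566A188AD

Subtract column by column in base 16:
  B-E → D (borrow)
  2-7-1 → A (borrow)
  4-B-1 → 8 (borrow)
  4-B-1 → 8 (borrow)
  E-C-1 → 1
  2-8 → A (borrow)
  5-E-1 → 6 (borrow)
  9-2-1 → 6
  9-4 → 5
  2-1 → 1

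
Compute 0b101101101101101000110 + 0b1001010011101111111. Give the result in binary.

0b110111000001011000101

Add column by column in base 2, right to left:
  0+1 = 1
  1+1 = 0 carry 1
  1+1+1 = 1 carry 1
  0+1+1 = 0 carry 1
  0+1+1 = 0 carry 1
  0+1+1 = 0 carry 1
  1+1+1 = 1 carry 1
  0+0+1 = 1
  1+1 = 0 carry 1
  1+1+1 = 1 carry 1
  0+1+1 = 0 carry 1
  1+0+1 = 0 carry 1
  1+0+1 = 0 carry 1
  0+1+1 = 0 carry 1
  1+0+1 = 0 carry 1
  1+1+1 = 1 carry 1
  0+0+1 = 1
  1+0 = 1
  1+1 = 0 carry 1
  0+0+1 = 1
  1+0 = 1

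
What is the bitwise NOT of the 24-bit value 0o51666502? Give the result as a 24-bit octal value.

0o26111275

Each oct digit d becomes 7−d:
  5→2, 1→6, 6→1, 6→1, 6→1, 5→2, 0→7, 2→5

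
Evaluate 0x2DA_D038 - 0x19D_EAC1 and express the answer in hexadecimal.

Subtract column by column in base 16:
  8-1 → 7
  3-C → 7 (borrow)
  0-A-1 → 5 (borrow)
  D-E-1 → E (borrow)
  A-D-1 → C (borrow)
  D-9-1 → 3
  2-1 → 1

0x13CE577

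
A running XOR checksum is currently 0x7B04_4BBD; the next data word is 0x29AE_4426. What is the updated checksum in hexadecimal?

0x52AA0F9B

XOR each hex digit independently (no carries):
  7^2=5, B^9=2, 0^A=A, 4^E=A, 4^4=0, B^4=F, B^2=9, D^6=B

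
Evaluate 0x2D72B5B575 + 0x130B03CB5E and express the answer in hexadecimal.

0x407DB980D3

Add column by column in base 16, right to left:
  5+E = 3 carry 1
  7+5+1 = D
  5+B = 0 carry 1
  B+C+1 = 8 carry 1
  5+3+1 = 9
  B+0 = B
  2+B = D
  7+0 = 7
  D+3 = 0 carry 1
  2+1+1 = 4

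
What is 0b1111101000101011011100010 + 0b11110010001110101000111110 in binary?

Add column by column in base 2, right to left:
  0+0 = 0
  1+1 = 0 carry 1
  0+1+1 = 0 carry 1
  0+1+1 = 0 carry 1
  0+1+1 = 0 carry 1
  1+1+1 = 1 carry 1
  1+0+1 = 0 carry 1
  1+0+1 = 0 carry 1
  0+0+1 = 1
  1+1 = 0 carry 1
  1+0+1 = 0 carry 1
  0+1+1 = 0 carry 1
  1+0+1 = 0 carry 1
  0+1+1 = 0 carry 1
  1+1+1 = 1 carry 1
  0+1+1 = 0 carry 1
  0+0+1 = 1
  0+0 = 0
  1+0 = 1
  0+1 = 1
  1+0 = 1
  1+0 = 1
  1+1 = 0 carry 1
  1+1+1 = 1 carry 1
  1+1+1 = 1 carry 1
  0+1+1 = 0 carry 1
  final carry 1

0b101101111010100000100100000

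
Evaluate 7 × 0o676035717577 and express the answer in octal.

0o6062321256171

Multiply each base-8 digit by 7, carrying:
  7×7 = 49 → write 1 carry 6
  7×7+6 = 55 → write 7 carry 6
  5×7+6 = 41 → write 1 carry 5
  7×7+5 = 54 → write 6 carry 6
  1×7+6 = 13 → write 5 carry 1
  7×7+1 = 50 → write 2 carry 6
  5×7+6 = 41 → write 1 carry 5
  3×7+5 = 26 → write 2 carry 3
  0×7+3 = 3 → write 3
  6×7 = 42 → write 2 carry 5
  7×7+5 = 54 → write 6 carry 6
  6×7+6 = 48 → write 0 carry 6
  remaining carry: 6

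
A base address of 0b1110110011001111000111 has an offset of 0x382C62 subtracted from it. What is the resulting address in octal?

0b1110110011001111000111 = 0o16631707 in octal.
0x382C62 = 0o16026142 in octal.
Subtract column by column in base 8:
  7-2 → 5
  0-4 → 4 (borrow)
  7-1-1 → 5
  1-6 → 3 (borrow)
  3-2-1 → 0
  6-0 → 6
  6-6 → 0
  1-1 → 0

0o603545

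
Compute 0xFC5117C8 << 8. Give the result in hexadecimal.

0xFC5117C800

Shifting left by 8 bits = 2 hex digits: append 2 zeros.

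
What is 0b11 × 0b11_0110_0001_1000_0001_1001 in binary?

0b101000100100100001001011

Multiply each base-2 digit by 3, carrying:
  1×3 = 3 → write 1 carry 1
  0×3+1 = 1 → write 1
  0×3 = 0 → write 0
  1×3 = 3 → write 1 carry 1
  1×3+1 = 4 → write 0 carry 2
  0×3+2 = 2 → write 0 carry 1
  0×3+1 = 1 → write 1
  0×3 = 0 → write 0
  0×3 = 0 → write 0
  0×3 = 0 → write 0
  0×3 = 0 → write 0
  1×3 = 3 → write 1 carry 1
  1×3+1 = 4 → write 0 carry 2
  0×3+2 = 2 → write 0 carry 1
  0×3+1 = 1 → write 1
  0×3 = 0 → write 0
  0×3 = 0 → write 0
  1×3 = 3 → write 1 carry 1
  1×3+1 = 4 → write 0 carry 2
  0×3+2 = 2 → write 0 carry 1
  1×3+1 = 4 → write 0 carry 2
  1×3+2 = 5 → write 1 carry 2
  remaining carry: 10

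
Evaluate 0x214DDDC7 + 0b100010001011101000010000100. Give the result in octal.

0x214DDDC7 = 0o4123356707 in octal.
0b100010001011101000010000100 = 0o421350204 in octal.
Add column by column in base 8, right to left:
  7+4 = 3 carry 1
  0+0+1 = 1
  7+2 = 1 carry 1
  6+0+1 = 7
  5+5 = 2 carry 1
  3+3+1 = 7
  3+1 = 4
  2+2 = 4
  1+4 = 5
  4+0 = 4

0o4544727113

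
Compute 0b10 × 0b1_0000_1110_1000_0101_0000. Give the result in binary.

Multiply each base-2 digit by 2, carrying:
  0×2 = 0 → write 0
  0×2 = 0 → write 0
  0×2 = 0 → write 0
  0×2 = 0 → write 0
  1×2 = 2 → write 0 carry 1
  0×2+1 = 1 → write 1
  1×2 = 2 → write 0 carry 1
  0×2+1 = 1 → write 1
  0×2 = 0 → write 0
  0×2 = 0 → write 0
  0×2 = 0 → write 0
  1×2 = 2 → write 0 carry 1
  0×2+1 = 1 → write 1
  1×2 = 2 → write 0 carry 1
  1×2+1 = 3 → write 1 carry 1
  1×2+1 = 3 → write 1 carry 1
  0×2+1 = 1 → write 1
  0×2 = 0 → write 0
  0×2 = 0 → write 0
  0×2 = 0 → write 0
  1×2 = 2 → write 0 carry 1
  remaining carry: 1

0b1000011101000010100000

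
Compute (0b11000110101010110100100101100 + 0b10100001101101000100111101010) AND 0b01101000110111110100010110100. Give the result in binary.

Add column by column in base 2, right to left:
  0+0 = 0
  0+1 = 1
  1+0 = 1
  1+1 = 0 carry 1
  0+0+1 = 1
  1+1 = 0 carry 1
  0+1+1 = 0 carry 1
  0+1+1 = 0 carry 1
  1+1+1 = 1 carry 1
  0+0+1 = 1
  0+0 = 0
  1+1 = 0 carry 1
  0+0+1 = 1
  1+0 = 1
  1+0 = 1
  0+1 = 1
  1+0 = 1
  0+1 = 1
  1+1 = 0 carry 1
  0+0+1 = 1
  1+1 = 0 carry 1
  0+1+1 = 0 carry 1
  1+0+1 = 0 carry 1
  1+0+1 = 0 carry 1
  0+0+1 = 1
  0+0 = 0
  0+1 = 1
  1+0 = 1
  1+1 = 0 carry 1
  final carry 1
Sum = 0b101101000010111111001100010110; now AND with 0b01101000110111110100010110100:
  101101000010111111001100010110
& 001101000110111110100010110100
= 001101000010111110000000010100

0b1101000010111110000000010100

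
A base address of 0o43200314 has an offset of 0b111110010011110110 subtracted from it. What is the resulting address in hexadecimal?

0x891bd6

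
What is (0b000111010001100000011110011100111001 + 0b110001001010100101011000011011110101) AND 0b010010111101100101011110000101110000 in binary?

0b10000011100000101010110000000100000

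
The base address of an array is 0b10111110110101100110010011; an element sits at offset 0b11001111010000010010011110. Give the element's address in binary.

Add column by column in base 2, right to left:
  1+0 = 1
  1+1 = 0 carry 1
  0+1+1 = 0 carry 1
  0+1+1 = 0 carry 1
  1+1+1 = 1 carry 1
  0+0+1 = 1
  0+0 = 0
  1+1 = 0 carry 1
  1+0+1 = 0 carry 1
  0+0+1 = 1
  0+1 = 1
  1+0 = 1
  1+0 = 1
  0+0 = 0
  1+0 = 1
  0+0 = 0
  1+1 = 0 carry 1
  1+0+1 = 0 carry 1
  0+1+1 = 0 carry 1
  1+1+1 = 1 carry 1
  1+1+1 = 1 carry 1
  1+1+1 = 1 carry 1
  1+0+1 = 0 carry 1
  1+0+1 = 0 carry 1
  0+1+1 = 0 carry 1
  1+1+1 = 1 carry 1
  final carry 1

0b110001110000101111000110001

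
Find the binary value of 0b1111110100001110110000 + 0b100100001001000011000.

0b10100010101010111001000

Add column by column in base 2, right to left:
  0+0 = 0
  0+0 = 0
  0+0 = 0
  0+1 = 1
  1+1 = 0 carry 1
  1+0+1 = 0 carry 1
  0+0+1 = 1
  1+0 = 1
  1+0 = 1
  1+1 = 0 carry 1
  0+0+1 = 1
  0+0 = 0
  0+1 = 1
  0+0 = 0
  1+0 = 1
  0+0 = 0
  1+0 = 1
  1+1 = 0 carry 1
  1+0+1 = 0 carry 1
  1+0+1 = 0 carry 1
  1+1+1 = 1 carry 1
  1+0+1 = 0 carry 1
  final carry 1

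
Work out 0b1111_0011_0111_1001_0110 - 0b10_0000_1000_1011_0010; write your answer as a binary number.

0b11010010111011100100

Subtract column by column in base 2:
  0-0 → 0
  1-1 → 0
  1-0 → 1
  0-0 → 0
  1-1 → 0
  0-1 → 1 (borrow)
  0-0-1 → 1 (borrow)
  1-1-1 → 1 (borrow)
  1-0-1 → 0
  1-0 → 1
  1-0 → 1
  0-1 → 1 (borrow)
  1-0-1 → 0
  1-0 → 1
  0-0 → 0
  0-0 → 0
  1-0 → 1
  1-1 → 0
  1-0 → 1
  1-0 → 1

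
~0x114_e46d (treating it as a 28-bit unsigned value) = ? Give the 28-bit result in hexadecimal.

0xeeb1b92

Each hex digit d becomes f−d:
  1→e, 1→e, 4→b, e→1, 4→b, 6→9, d→2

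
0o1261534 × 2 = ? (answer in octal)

Multiply each base-8 digit by 2, carrying:
  4×2 = 8 → write 0 carry 1
  3×2+1 = 7 → write 7
  5×2 = 10 → write 2 carry 1
  1×2+1 = 3 → write 3
  6×2 = 12 → write 4 carry 1
  2×2+1 = 5 → write 5
  1×2 = 2 → write 2

0o2543270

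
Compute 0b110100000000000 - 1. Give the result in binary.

The trailing 11 digits are 0, so subtracting 1 borrows through: they become 1 and the next digit up decrements.

0b110011111111111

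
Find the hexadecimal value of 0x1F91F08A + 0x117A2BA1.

0x310C1C2B

Add column by column in base 16, right to left:
  A+1 = B
  8+A = 2 carry 1
  0+B+1 = C
  F+2 = 1 carry 1
  1+A+1 = C
  9+7 = 0 carry 1
  F+1+1 = 1 carry 1
  1+1+1 = 3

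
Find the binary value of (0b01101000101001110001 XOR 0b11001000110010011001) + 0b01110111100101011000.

First 0b01101000101001110001 XOR 0b11001000110010011001 = 0b10100000011011101000.
Add column by column in base 2, right to left:
  0+0 = 0
  0+0 = 0
  0+0 = 0
  1+1 = 0 carry 1
  0+1+1 = 0 carry 1
  1+0+1 = 0 carry 1
  1+1+1 = 1 carry 1
  1+0+1 = 0 carry 1
  0+1+1 = 0 carry 1
  1+0+1 = 0 carry 1
  1+0+1 = 0 carry 1
  0+1+1 = 0 carry 1
  0+1+1 = 0 carry 1
  0+1+1 = 0 carry 1
  0+1+1 = 0 carry 1
  0+0+1 = 1
  0+1 = 1
  1+1 = 0 carry 1
  0+1+1 = 0 carry 1
  1+0+1 = 0 carry 1
  final carry 1

0b100011000000001000000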